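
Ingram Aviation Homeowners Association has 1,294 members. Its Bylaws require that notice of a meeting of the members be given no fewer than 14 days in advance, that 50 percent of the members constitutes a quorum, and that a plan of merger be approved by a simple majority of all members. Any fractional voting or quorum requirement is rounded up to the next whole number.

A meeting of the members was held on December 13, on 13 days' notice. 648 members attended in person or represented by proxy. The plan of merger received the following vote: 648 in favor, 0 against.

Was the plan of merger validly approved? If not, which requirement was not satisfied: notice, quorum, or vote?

Invalid — notice requirement not satisfied.

Notice: 13 days given; 14 required. Not satisfied.
Quorum: 50% of 1,294 = 647; 648 present. Satisfied.
Vote: requires a majority of all members (1,294); a majority of 1294 is 648, so 648 needed; 648 in favor. Satisfied.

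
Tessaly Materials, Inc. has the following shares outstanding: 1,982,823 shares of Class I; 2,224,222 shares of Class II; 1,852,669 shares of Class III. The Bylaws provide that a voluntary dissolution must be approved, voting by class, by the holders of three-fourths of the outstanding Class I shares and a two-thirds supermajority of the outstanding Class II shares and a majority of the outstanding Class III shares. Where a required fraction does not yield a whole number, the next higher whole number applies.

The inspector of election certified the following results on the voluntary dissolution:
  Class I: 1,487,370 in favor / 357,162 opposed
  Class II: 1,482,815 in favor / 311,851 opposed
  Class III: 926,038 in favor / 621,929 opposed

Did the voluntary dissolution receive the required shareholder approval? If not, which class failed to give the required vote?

Not approved — the Class III shares did not give the required vote.

Class I: 3/4 of 1982823 = 1487117.25, rounded up to 1487118; 1,487,118 required, 1,487,370 in favor — approved.
Class II: 2/3 of 2224222 = 1482814.67, rounded up to 1482815; 1,482,815 required, 1,482,815 in favor — approved.
Class III: a majority of 1852669 is 926335; 926,335 required, 926,038 in favor — not approved.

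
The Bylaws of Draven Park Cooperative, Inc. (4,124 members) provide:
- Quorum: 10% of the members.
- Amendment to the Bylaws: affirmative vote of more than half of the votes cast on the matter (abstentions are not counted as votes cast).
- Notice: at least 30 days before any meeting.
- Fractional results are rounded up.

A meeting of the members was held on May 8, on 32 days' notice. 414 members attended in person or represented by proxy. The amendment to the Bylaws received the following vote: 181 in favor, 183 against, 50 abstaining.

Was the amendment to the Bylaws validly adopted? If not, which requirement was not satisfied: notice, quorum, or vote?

Invalid — vote requirement not satisfied.

Notice: 32 days given; 30 required. Satisfied.
Quorum: 10% of 4,124 = 412.40, rounded up to 413; 414 present. Satisfied.
Vote: requires a majority of the votes cast (414 − 50 abstaining = 364); a majority of 364 is 183, so 183 needed; 181 in favor. Not satisfied.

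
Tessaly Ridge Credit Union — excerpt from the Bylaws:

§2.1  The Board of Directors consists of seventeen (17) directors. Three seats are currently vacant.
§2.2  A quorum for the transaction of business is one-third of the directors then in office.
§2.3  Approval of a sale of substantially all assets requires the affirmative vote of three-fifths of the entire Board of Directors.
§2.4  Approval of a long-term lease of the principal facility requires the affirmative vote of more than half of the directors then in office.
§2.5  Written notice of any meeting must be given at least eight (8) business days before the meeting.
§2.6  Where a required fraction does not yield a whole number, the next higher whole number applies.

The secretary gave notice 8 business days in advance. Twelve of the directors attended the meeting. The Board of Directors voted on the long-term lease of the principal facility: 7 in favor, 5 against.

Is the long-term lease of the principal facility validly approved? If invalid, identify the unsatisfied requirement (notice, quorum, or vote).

Notice: 8 business days given; 8 required (8 ≥ 8). Satisfied.
Quorum: 12 present; quorum is 5. Satisfied.
Vote: the long-term lease of the principal facility requires a majority of the directors then in office (14). A majority of 14 is 8, so 8 affirmative votes are needed; 7 voted in favor. Not satisfied.

Invalid — vote requirement not satisfied.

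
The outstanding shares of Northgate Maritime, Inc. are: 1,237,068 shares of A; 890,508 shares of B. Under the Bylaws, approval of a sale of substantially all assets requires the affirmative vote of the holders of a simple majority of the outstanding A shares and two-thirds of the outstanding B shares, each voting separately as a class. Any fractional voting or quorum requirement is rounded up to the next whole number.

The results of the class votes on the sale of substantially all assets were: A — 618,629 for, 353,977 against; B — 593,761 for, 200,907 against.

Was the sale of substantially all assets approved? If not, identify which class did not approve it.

Approved — every class gave the required vote.

A: a majority of 1237068 is 618535; 618,535 required, 618,629 in favor — approved.
B: 2/3 of 890508 = 593672; 593,672 required, 593,761 in favor — approved.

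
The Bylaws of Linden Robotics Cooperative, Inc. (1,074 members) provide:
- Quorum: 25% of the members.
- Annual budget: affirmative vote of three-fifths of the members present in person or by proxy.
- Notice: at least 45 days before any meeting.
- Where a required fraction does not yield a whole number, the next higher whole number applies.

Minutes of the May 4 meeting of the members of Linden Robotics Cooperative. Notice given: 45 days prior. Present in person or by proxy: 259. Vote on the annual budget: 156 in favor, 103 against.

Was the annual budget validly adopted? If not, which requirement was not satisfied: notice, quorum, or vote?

Invalid — quorum requirement not satisfied.

Notice: 45 days given; 45 required. Satisfied.
Quorum: 25% of 1,074 = 268.50, rounded up to 269; 259 present. Not satisfied.
Vote: requires three-fifths of those present (259); 3/5 of 259 = 155.40, rounded up to 156, so 156 needed; 156 in favor. Satisfied.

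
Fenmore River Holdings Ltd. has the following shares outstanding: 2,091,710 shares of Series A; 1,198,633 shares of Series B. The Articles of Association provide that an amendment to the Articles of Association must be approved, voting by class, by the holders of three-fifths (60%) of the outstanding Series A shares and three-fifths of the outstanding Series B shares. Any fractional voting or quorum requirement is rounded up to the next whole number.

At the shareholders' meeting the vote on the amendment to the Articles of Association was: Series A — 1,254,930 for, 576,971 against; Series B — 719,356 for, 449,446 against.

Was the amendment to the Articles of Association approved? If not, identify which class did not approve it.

Not approved — the Series A shares did not give the required vote.

Series A: 3/5 of 2091710 = 1255026; 1,255,026 required, 1,254,930 in favor — not approved.
Series B: 3/5 of 1198633 = 719179.80, rounded up to 719180; 719,180 required, 719,356 in favor — approved.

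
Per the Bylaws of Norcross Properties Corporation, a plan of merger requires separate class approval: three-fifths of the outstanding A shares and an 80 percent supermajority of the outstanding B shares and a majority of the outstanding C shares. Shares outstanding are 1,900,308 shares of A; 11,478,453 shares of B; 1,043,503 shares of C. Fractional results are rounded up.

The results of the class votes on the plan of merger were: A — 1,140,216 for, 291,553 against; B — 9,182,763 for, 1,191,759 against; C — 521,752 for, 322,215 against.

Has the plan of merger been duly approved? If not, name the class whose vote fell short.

A: 3/5 of 1900308 = 1140184.80, rounded up to 1140185; 1,140,185 required, 1,140,216 in favor — approved.
B: 4/5 of 11478453 = 9182762.40, rounded up to 9182763; 9,182,763 required, 9,182,763 in favor — approved.
C: a majority of 1043503 is 521752; 521,752 required, 521,752 in favor — approved.

Approved — every class gave the required vote.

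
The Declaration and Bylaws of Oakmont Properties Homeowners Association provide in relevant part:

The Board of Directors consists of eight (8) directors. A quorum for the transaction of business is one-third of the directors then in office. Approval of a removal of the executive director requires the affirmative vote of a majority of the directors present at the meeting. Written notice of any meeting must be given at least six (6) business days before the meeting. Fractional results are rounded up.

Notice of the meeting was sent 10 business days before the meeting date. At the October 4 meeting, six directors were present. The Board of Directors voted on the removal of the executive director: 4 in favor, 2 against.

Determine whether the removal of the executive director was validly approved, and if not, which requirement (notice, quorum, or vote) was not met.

Notice: 10 business days given; 6 required (10 ≥ 6). Satisfied.
Quorum: 6 present; quorum is 3. Satisfied.
Vote: the removal of the executive director requires a majority of the directors present (6). A majority of 6 is 4, so 4 affirmative votes are needed; 4 voted in favor. Satisfied.

Valid — all requirements satisfied.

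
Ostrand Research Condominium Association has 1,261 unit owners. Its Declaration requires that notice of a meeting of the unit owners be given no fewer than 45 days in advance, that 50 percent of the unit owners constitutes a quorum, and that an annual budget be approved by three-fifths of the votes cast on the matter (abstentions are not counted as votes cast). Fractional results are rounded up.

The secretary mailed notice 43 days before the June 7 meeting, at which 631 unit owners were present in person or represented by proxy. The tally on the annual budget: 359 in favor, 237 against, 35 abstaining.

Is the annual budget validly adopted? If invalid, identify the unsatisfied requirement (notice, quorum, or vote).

Invalid — notice requirement not satisfied.

Notice: 43 days given; 45 required. Not satisfied.
Quorum: 50% of 1,261 = 630.50, rounded up to 631; 631 present. Satisfied.
Vote: requires three-fifths of the votes cast (631 − 35 abstaining = 596); 3/5 of 596 = 357.60, rounded up to 358, so 358 needed; 359 in favor. Satisfied.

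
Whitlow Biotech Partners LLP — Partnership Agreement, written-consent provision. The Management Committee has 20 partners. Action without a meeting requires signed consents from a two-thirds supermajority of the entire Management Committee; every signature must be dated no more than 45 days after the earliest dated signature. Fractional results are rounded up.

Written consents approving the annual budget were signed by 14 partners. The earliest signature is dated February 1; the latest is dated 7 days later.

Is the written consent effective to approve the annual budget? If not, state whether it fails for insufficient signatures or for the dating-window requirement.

Effective — both the signature and dating-window requirements are satisfied.

Signatures required: a two-thirds supermajority of 20 — 2/3 of 20 = 13.33, rounded up to 14, so 14 needed; 14 signed. Sufficient.
Dating window: the latest signature is 7 days after the earliest; the limit is 45 days. Within the window.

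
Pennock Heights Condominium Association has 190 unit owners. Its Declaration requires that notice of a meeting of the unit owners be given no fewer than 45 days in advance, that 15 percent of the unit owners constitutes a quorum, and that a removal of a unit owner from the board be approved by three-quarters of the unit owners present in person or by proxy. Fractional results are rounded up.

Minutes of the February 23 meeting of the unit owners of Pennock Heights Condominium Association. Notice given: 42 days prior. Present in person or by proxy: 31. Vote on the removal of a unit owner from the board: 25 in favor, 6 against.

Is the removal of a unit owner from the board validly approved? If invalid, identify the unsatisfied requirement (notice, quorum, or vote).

Invalid — notice requirement not satisfied.

Notice: 42 days given; 45 required. Not satisfied.
Quorum: 15% of 190 = 28.50, rounded up to 29; 31 present. Satisfied.
Vote: requires three-fourths of those present (31); 3/4 of 31 = 23.25, rounded up to 24, so 24 needed; 25 in favor. Satisfied.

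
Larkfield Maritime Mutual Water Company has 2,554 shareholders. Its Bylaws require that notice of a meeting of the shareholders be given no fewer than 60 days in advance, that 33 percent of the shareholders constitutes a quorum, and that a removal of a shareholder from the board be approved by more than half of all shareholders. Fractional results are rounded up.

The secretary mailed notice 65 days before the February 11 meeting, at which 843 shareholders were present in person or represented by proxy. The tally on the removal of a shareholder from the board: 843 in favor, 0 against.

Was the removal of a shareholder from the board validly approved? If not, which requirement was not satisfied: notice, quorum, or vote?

Notice: 65 days given; 60 required. Satisfied.
Quorum: 33% of 2,554 = 842.82, rounded up to 843; 843 present. Satisfied.
Vote: requires a majority of all shareholders (2,554); a majority of 2554 is 1278, so 1,278 needed; 843 in favor. Not satisfied.

Invalid — vote requirement not satisfied.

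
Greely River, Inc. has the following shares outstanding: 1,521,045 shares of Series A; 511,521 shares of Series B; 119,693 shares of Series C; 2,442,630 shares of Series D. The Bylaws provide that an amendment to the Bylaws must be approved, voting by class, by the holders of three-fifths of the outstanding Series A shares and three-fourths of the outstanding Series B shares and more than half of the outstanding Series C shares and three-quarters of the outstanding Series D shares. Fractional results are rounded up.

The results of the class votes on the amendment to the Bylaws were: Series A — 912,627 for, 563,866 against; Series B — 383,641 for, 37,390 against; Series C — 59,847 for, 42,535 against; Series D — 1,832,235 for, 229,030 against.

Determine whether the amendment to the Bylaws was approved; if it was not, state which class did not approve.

Approved — every class gave the required vote.

Series A: 3/5 of 1521045 = 912627; 912,627 required, 912,627 in favor — approved.
Series B: 3/4 of 511521 = 383640.75, rounded up to 383641; 383,641 required, 383,641 in favor — approved.
Series C: a majority of 119693 is 59847; 59,847 required, 59,847 in favor — approved.
Series D: 3/4 of 2442630 = 1831972.50, rounded up to 1831973; 1,831,973 required, 1,832,235 in favor — approved.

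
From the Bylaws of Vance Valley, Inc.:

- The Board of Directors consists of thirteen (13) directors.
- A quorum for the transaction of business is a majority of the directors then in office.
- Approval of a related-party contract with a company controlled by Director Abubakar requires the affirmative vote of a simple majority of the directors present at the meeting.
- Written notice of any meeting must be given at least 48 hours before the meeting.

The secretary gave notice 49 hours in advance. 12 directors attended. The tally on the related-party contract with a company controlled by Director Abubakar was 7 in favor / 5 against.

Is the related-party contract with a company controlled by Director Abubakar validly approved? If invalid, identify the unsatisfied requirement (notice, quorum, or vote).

Valid — all requirements satisfied.

Notice: 49 hours given; 48 required (49 ≥ 48). Satisfied.
Quorum: 12 present; quorum is 7. Satisfied.
Vote: the related-party contract with a company controlled by Director Abubakar requires a majority of the directors present (12). A majority of 12 is 7, so 7 affirmative votes are needed; 7 voted in favor. Satisfied.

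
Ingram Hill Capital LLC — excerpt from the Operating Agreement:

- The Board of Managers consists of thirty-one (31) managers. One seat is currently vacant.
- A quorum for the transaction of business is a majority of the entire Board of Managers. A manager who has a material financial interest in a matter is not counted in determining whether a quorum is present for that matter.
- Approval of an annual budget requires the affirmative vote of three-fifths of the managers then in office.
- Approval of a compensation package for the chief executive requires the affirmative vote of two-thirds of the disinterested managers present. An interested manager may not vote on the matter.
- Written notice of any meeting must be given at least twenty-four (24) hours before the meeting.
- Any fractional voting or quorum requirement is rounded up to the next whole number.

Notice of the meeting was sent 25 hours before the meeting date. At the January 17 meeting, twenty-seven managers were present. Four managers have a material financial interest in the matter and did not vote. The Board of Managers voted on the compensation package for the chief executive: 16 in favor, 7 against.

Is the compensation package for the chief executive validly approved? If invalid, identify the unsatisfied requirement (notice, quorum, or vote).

Valid — all requirements satisfied.

Notice: 25 hours given; 24 required (25 ≥ 24). Satisfied.
Quorum: 27 present, but the 4 interested managers do not count, leaving 23. Quorum is 16. Satisfied.
Vote: the compensation package for the chief executive requires two-thirds of the disinterested managers present (27 − 4 = 23). 2/3 of 23 = 15.33, rounded up to 16, so 16 affirmative votes are needed; 16 voted in favor. Satisfied.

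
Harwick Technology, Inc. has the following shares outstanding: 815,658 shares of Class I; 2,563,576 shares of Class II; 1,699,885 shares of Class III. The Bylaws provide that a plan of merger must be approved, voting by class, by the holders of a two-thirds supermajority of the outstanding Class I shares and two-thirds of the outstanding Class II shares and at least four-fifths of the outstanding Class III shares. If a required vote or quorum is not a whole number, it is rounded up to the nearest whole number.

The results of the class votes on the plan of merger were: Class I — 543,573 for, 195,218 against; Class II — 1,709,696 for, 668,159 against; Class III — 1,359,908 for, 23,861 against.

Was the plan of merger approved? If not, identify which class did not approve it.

Class I: 2/3 of 815658 = 543772; 543,772 required, 543,573 in favor — not approved.
Class II: 2/3 of 2563576 = 1709050.67, rounded up to 1709051; 1,709,051 required, 1,709,696 in favor — approved.
Class III: 4/5 of 1699885 = 1359908; 1,359,908 required, 1,359,908 in favor — approved.

Not approved — the Class I shares did not give the required vote.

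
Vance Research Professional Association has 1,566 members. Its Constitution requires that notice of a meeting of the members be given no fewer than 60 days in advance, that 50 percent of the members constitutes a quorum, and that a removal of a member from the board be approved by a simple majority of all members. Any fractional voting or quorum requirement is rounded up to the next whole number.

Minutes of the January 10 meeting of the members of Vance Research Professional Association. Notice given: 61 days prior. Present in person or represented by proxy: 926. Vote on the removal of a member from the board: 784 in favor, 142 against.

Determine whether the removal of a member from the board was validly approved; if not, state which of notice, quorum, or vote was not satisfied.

Notice: 61 days given; 60 required. Satisfied.
Quorum: 50% of 1,566 = 783; 926 present. Satisfied.
Vote: requires a majority of all members (1,566); a majority of 1566 is 784, so 784 needed; 784 in favor. Satisfied.

Valid — all requirements satisfied.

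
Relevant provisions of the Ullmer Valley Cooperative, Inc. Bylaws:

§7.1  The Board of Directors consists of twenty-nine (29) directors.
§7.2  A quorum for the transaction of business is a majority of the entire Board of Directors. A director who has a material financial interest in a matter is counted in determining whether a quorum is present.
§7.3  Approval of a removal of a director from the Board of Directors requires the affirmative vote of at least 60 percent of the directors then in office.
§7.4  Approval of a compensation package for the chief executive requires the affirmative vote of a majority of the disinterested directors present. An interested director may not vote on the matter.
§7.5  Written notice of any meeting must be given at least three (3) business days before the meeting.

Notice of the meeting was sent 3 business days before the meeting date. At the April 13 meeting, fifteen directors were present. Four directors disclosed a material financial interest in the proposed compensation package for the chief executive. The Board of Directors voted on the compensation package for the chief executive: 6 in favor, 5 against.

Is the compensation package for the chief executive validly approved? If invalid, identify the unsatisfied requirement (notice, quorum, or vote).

Notice: 3 business days given; 3 required (3 ≥ 3). Satisfied.
Quorum: 15 present (interested directors count toward quorum); quorum is 15. Satisfied.
Vote: the compensation package for the chief executive requires a majority of the disinterested directors present (15 − 4 = 11). A majority of 11 is 6, so 6 affirmative votes are needed; 6 voted in favor. Satisfied.

Valid — all requirements satisfied.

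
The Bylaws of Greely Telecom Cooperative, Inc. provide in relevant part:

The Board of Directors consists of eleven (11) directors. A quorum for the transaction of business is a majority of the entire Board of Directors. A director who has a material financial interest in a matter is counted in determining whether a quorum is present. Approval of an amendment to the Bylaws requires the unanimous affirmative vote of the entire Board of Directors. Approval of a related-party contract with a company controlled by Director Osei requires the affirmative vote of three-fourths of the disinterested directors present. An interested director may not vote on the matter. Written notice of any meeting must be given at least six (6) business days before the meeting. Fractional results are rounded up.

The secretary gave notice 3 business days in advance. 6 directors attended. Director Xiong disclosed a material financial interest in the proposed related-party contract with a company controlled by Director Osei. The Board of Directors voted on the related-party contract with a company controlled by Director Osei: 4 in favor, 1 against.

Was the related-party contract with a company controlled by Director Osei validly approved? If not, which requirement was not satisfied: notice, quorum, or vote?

Notice: 3 business days given; 6 required (3 < 6). Not satisfied.
Quorum: 6 present (interested directors count toward quorum); quorum is 6. Satisfied.
Vote: the related-party contract with a company controlled by Director Osei requires three-fourths of the disinterested directors present (6 − 1 = 5). 3/4 of 5 = 3.75, rounded up to 4, so 4 affirmative votes are needed; 4 voted in favor. Satisfied.

Invalid — notice requirement not satisfied.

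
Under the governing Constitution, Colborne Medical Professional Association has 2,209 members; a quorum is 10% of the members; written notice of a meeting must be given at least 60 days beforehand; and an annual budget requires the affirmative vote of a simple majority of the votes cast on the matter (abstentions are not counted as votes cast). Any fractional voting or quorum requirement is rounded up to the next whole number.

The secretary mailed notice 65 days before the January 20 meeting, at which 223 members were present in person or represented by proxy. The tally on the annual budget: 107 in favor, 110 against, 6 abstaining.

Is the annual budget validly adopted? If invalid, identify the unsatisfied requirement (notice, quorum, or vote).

Invalid — vote requirement not satisfied.

Notice: 65 days given; 60 required. Satisfied.
Quorum: 10% of 2,209 = 220.90, rounded up to 221; 223 present. Satisfied.
Vote: requires a majority of the votes cast (223 − 6 abstaining = 217); a majority of 217 is 109, so 109 needed; 107 in favor. Not satisfied.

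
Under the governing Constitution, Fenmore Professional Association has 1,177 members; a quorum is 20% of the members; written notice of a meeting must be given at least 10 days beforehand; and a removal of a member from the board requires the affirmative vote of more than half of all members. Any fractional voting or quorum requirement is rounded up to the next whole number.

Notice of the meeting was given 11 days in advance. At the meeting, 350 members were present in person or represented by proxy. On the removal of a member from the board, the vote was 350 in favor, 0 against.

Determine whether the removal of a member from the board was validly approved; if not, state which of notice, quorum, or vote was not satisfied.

Notice: 11 days given; 10 required. Satisfied.
Quorum: 20% of 1,177 = 235.40, rounded up to 236; 350 present. Satisfied.
Vote: requires a majority of all members (1,177); a majority of 1177 is 589, so 589 needed; 350 in favor. Not satisfied.

Invalid — vote requirement not satisfied.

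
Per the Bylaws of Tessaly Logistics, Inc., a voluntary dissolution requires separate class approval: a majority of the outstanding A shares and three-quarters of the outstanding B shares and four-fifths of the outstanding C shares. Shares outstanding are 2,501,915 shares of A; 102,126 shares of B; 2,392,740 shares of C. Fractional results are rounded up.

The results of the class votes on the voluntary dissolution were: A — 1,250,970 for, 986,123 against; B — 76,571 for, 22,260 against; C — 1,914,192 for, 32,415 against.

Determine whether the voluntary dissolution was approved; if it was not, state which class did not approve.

Not approved — the B shares did not give the required vote.

A: a majority of 2501915 is 1250958; 1,250,958 required, 1,250,970 in favor — approved.
B: 3/4 of 102126 = 76594.50, rounded up to 76595; 76,595 required, 76,571 in favor — not approved.
C: 4/5 of 2392740 = 1914192; 1,914,192 required, 1,914,192 in favor — approved.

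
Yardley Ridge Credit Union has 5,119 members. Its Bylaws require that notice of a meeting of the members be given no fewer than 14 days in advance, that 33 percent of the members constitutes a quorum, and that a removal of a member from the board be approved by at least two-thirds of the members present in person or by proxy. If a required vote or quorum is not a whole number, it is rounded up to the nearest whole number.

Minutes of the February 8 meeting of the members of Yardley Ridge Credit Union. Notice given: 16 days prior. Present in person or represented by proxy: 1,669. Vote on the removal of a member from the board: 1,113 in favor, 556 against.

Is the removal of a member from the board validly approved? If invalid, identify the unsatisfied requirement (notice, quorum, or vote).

Notice: 16 days given; 14 required. Satisfied.
Quorum: 33% of 5,119 = 1,689.27, rounded up to 1,690; 1,669 present. Not satisfied.
Vote: requires two-thirds of those present (1,669); 2/3 of 1669 = 1112.67, rounded up to 1113, so 1,113 needed; 1,113 in favor. Satisfied.

Invalid — quorum requirement not satisfied.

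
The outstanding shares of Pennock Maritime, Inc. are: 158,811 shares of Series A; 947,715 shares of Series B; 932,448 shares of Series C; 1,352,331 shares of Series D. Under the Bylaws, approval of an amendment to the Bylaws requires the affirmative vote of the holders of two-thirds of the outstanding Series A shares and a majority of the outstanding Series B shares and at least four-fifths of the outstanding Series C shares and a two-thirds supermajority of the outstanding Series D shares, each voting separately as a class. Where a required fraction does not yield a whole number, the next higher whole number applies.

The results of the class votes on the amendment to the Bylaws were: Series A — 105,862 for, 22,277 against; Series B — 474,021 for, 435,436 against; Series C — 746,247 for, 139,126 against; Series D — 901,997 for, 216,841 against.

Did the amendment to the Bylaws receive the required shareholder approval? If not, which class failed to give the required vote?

Series A: 2/3 of 158811 = 105874; 105,874 required, 105,862 in favor — not approved.
Series B: a majority of 947715 is 473858; 473,858 required, 474,021 in favor — approved.
Series C: 4/5 of 932448 = 745958.40, rounded up to 745959; 745,959 required, 746,247 in favor — approved.
Series D: 2/3 of 1352331 = 901554; 901,554 required, 901,997 in favor — approved.

Not approved — the Series A shares did not give the required vote.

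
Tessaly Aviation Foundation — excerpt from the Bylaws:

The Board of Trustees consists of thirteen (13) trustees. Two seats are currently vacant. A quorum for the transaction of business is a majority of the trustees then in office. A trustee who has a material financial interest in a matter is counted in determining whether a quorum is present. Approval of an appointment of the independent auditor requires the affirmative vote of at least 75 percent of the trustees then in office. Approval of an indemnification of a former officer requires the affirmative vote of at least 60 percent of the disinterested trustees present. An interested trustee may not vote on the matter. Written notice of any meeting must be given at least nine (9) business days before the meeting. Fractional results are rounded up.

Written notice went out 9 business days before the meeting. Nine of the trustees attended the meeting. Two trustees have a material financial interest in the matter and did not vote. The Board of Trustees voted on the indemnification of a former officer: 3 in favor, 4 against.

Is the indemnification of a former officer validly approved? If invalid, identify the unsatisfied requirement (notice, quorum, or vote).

Invalid — vote requirement not satisfied.

Notice: 9 business days given; 9 required (9 ≥ 9). Satisfied.
Quorum: 9 present (interested trustees count toward quorum); quorum is 6. Satisfied.
Vote: the indemnification of a former officer requires three-fifths of the disinterested trustees present (9 − 2 = 7). 3/5 of 7 = 4.20, rounded up to 5, so 5 affirmative votes are needed; 3 voted in favor. Not satisfied.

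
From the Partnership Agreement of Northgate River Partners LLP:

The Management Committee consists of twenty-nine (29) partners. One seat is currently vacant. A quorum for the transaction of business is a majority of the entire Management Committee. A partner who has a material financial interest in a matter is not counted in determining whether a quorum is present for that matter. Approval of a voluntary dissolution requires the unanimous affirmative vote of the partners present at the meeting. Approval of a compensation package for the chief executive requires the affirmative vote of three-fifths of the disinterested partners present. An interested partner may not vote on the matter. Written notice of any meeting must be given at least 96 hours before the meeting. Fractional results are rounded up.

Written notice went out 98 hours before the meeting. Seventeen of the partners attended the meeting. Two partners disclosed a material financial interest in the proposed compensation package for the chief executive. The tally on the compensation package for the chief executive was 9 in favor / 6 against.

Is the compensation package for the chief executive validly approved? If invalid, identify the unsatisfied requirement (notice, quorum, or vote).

Notice: 98 hours given; 96 required (98 ≥ 96). Satisfied.
Quorum: 17 present, but the 2 interested partners do not count, leaving 15. Quorum is 15. Satisfied.
Vote: the compensation package for the chief executive requires three-fifths of the disinterested partners present (17 − 2 = 15). 3/5 of 15 = 9, so 9 affirmative votes are needed; 9 voted in favor. Satisfied.

Valid — all requirements satisfied.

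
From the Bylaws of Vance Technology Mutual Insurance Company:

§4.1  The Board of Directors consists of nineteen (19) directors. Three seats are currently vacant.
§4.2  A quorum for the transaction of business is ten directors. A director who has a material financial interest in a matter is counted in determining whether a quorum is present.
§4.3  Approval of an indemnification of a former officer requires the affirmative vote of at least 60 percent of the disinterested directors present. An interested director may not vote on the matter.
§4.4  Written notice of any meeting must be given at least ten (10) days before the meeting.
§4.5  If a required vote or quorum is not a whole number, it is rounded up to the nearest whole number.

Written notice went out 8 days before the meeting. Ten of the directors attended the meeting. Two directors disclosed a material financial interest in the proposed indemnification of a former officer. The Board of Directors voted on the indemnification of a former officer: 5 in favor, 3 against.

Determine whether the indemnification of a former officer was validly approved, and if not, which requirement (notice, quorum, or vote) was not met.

Notice: 8 days given; 10 required (8 < 10). Not satisfied.
Quorum: 10 present (interested directors count toward quorum); quorum is 10. Satisfied.
Vote: the indemnification of a former officer requires three-fifths of the disinterested directors present (10 − 2 = 8). 3/5 of 8 = 4.80, rounded up to 5, so 5 affirmative votes are needed; 5 voted in favor. Satisfied.

Invalid — notice requirement not satisfied.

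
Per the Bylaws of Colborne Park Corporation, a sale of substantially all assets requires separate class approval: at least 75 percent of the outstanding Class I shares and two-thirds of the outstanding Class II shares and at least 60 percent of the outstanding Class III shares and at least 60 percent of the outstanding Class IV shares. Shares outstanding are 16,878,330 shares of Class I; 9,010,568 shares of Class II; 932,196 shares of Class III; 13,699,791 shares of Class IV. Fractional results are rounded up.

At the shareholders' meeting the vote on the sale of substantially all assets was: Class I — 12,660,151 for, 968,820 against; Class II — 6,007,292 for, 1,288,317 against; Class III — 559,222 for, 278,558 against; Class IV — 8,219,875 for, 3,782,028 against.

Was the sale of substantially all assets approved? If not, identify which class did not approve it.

Not approved — the Class III shares did not give the required vote.

Class I: 3/4 of 16878330 = 12658747.50, rounded up to 12658748; 12,658,748 required, 12,660,151 in favor — approved.
Class II: 2/3 of 9010568 = 6007045.33, rounded up to 6007046; 6,007,046 required, 6,007,292 in favor — approved.
Class III: 3/5 of 932196 = 559317.60, rounded up to 559318; 559,318 required, 559,222 in favor — not approved.
Class IV: 3/5 of 13699791 = 8219874.60, rounded up to 8219875; 8,219,875 required, 8,219,875 in favor — approved.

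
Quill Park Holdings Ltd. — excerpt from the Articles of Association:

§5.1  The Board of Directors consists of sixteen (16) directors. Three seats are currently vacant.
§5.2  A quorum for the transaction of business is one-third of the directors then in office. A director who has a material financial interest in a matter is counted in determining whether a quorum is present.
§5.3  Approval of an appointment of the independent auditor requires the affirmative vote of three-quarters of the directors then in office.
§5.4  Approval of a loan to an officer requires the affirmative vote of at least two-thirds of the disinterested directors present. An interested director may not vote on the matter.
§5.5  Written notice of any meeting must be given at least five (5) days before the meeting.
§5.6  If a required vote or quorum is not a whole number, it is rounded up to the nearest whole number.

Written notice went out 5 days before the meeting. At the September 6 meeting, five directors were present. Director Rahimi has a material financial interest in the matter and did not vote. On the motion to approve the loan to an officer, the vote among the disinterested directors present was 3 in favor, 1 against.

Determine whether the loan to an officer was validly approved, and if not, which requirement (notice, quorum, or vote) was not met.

Valid — all requirements satisfied.

Notice: 5 days given; 5 required (5 ≥ 5). Satisfied.
Quorum: 5 present (interested directors count toward quorum); quorum is 5. Satisfied.
Vote: the loan to an officer requires two-thirds of the disinterested directors present (5 − 1 = 4). 2/3 of 4 = 2.67, rounded up to 3, so 3 affirmative votes are needed; 3 voted in favor. Satisfied.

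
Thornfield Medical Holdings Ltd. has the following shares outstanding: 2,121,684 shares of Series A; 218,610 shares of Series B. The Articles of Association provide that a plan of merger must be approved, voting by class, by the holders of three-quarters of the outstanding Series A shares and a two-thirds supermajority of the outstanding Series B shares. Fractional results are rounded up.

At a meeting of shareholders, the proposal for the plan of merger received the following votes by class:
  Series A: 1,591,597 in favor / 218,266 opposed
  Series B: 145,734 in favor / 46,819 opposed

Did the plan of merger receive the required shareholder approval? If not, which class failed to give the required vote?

Series A: 3/4 of 2121684 = 1591263; 1,591,263 required, 1,591,597 in favor — approved.
Series B: 2/3 of 218610 = 145740; 145,740 required, 145,734 in favor — not approved.

Not approved — the Series B shares did not give the required vote.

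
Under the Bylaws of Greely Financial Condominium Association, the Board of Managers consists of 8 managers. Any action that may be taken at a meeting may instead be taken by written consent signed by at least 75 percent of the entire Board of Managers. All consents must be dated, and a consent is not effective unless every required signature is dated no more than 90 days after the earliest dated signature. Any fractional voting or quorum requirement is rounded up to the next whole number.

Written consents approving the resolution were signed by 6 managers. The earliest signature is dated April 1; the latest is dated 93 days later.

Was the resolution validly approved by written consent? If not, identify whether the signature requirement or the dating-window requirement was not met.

Signatures required: at least 75 percent of 8 — 3/4 of 8 = 6, so 6 needed; 6 signed. Sufficient.
Dating window: the latest signature is 93 days after the earliest; the limit is 90 days. Outside the window.

Not effective — dating-window requirement not satisfied.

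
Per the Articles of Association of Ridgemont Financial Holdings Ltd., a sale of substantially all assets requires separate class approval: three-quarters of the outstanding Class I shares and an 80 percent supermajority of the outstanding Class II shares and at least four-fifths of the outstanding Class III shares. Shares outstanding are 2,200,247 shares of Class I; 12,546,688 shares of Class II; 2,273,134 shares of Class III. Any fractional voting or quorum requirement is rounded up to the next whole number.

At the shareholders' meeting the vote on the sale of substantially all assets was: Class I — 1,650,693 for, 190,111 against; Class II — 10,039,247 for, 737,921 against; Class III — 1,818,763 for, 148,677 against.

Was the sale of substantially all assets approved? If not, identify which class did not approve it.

Class I: 3/4 of 2200247 = 1650185.25, rounded up to 1650186; 1,650,186 required, 1,650,693 in favor — approved.
Class II: 4/5 of 12546688 = 10037350.40, rounded up to 10037351; 10,037,351 required, 10,039,247 in favor — approved.
Class III: 4/5 of 2273134 = 1818507.20, rounded up to 1818508; 1,818,508 required, 1,818,763 in favor — approved.

Approved — every class gave the required vote.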